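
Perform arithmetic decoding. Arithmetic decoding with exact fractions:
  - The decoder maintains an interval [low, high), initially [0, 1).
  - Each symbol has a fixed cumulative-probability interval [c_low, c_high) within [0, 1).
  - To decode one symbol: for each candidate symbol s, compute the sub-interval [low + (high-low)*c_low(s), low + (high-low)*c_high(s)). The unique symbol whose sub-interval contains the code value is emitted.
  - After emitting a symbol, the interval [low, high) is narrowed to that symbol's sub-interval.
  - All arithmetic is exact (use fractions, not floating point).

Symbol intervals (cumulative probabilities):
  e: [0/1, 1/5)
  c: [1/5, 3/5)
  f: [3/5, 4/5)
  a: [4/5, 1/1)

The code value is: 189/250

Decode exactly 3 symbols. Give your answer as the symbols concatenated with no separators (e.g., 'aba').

Answer: ffa

Derivation:
Step 1: interval [0/1, 1/1), width = 1/1 - 0/1 = 1/1
  'e': [0/1 + 1/1*0/1, 0/1 + 1/1*1/5) = [0/1, 1/5)
  'c': [0/1 + 1/1*1/5, 0/1 + 1/1*3/5) = [1/5, 3/5)
  'f': [0/1 + 1/1*3/5, 0/1 + 1/1*4/5) = [3/5, 4/5) <- contains code 189/250
  'a': [0/1 + 1/1*4/5, 0/1 + 1/1*1/1) = [4/5, 1/1)
  emit 'f', narrow to [3/5, 4/5)
Step 2: interval [3/5, 4/5), width = 4/5 - 3/5 = 1/5
  'e': [3/5 + 1/5*0/1, 3/5 + 1/5*1/5) = [3/5, 16/25)
  'c': [3/5 + 1/5*1/5, 3/5 + 1/5*3/5) = [16/25, 18/25)
  'f': [3/5 + 1/5*3/5, 3/5 + 1/5*4/5) = [18/25, 19/25) <- contains code 189/250
  'a': [3/5 + 1/5*4/5, 3/5 + 1/5*1/1) = [19/25, 4/5)
  emit 'f', narrow to [18/25, 19/25)
Step 3: interval [18/25, 19/25), width = 19/25 - 18/25 = 1/25
  'e': [18/25 + 1/25*0/1, 18/25 + 1/25*1/5) = [18/25, 91/125)
  'c': [18/25 + 1/25*1/5, 18/25 + 1/25*3/5) = [91/125, 93/125)
  'f': [18/25 + 1/25*3/5, 18/25 + 1/25*4/5) = [93/125, 94/125)
  'a': [18/25 + 1/25*4/5, 18/25 + 1/25*1/1) = [94/125, 19/25) <- contains code 189/250
  emit 'a', narrow to [94/125, 19/25)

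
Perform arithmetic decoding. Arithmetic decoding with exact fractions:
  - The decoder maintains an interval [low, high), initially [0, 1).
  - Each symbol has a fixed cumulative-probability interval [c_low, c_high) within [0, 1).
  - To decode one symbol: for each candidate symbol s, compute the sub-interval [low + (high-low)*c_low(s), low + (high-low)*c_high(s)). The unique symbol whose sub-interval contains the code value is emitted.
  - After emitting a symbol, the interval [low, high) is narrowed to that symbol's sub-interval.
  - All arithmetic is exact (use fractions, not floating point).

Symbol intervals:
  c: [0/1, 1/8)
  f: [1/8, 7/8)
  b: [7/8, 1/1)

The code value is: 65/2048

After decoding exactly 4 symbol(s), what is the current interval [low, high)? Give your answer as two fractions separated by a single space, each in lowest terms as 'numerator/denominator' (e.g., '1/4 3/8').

Step 1: interval [0/1, 1/1), width = 1/1 - 0/1 = 1/1
  'c': [0/1 + 1/1*0/1, 0/1 + 1/1*1/8) = [0/1, 1/8) <- contains code 65/2048
  'f': [0/1 + 1/1*1/8, 0/1 + 1/1*7/8) = [1/8, 7/8)
  'b': [0/1 + 1/1*7/8, 0/1 + 1/1*1/1) = [7/8, 1/1)
  emit 'c', narrow to [0/1, 1/8)
Step 2: interval [0/1, 1/8), width = 1/8 - 0/1 = 1/8
  'c': [0/1 + 1/8*0/1, 0/1 + 1/8*1/8) = [0/1, 1/64)
  'f': [0/1 + 1/8*1/8, 0/1 + 1/8*7/8) = [1/64, 7/64) <- contains code 65/2048
  'b': [0/1 + 1/8*7/8, 0/1 + 1/8*1/1) = [7/64, 1/8)
  emit 'f', narrow to [1/64, 7/64)
Step 3: interval [1/64, 7/64), width = 7/64 - 1/64 = 3/32
  'c': [1/64 + 3/32*0/1, 1/64 + 3/32*1/8) = [1/64, 7/256)
  'f': [1/64 + 3/32*1/8, 1/64 + 3/32*7/8) = [7/256, 25/256) <- contains code 65/2048
  'b': [1/64 + 3/32*7/8, 1/64 + 3/32*1/1) = [25/256, 7/64)
  emit 'f', narrow to [7/256, 25/256)
Step 4: interval [7/256, 25/256), width = 25/256 - 7/256 = 9/128
  'c': [7/256 + 9/128*0/1, 7/256 + 9/128*1/8) = [7/256, 37/1024) <- contains code 65/2048
  'f': [7/256 + 9/128*1/8, 7/256 + 9/128*7/8) = [37/1024, 91/1024)
  'b': [7/256 + 9/128*7/8, 7/256 + 9/128*1/1) = [91/1024, 25/256)
  emit 'c', narrow to [7/256, 37/1024)

Answer: 7/256 37/1024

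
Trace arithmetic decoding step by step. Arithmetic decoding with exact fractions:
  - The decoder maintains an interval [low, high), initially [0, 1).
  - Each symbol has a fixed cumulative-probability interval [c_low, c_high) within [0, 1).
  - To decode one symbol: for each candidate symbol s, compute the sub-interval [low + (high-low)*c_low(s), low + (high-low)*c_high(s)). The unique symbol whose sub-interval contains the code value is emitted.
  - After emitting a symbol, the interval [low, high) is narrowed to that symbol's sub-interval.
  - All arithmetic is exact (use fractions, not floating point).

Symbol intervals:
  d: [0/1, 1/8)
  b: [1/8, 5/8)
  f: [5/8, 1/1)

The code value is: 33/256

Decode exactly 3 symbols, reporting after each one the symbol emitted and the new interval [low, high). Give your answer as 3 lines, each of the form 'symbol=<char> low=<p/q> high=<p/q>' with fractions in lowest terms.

Answer: symbol=b low=1/8 high=5/8
symbol=d low=1/8 high=3/16
symbol=d low=1/8 high=17/128

Derivation:
Step 1: interval [0/1, 1/1), width = 1/1 - 0/1 = 1/1
  'd': [0/1 + 1/1*0/1, 0/1 + 1/1*1/8) = [0/1, 1/8)
  'b': [0/1 + 1/1*1/8, 0/1 + 1/1*5/8) = [1/8, 5/8) <- contains code 33/256
  'f': [0/1 + 1/1*5/8, 0/1 + 1/1*1/1) = [5/8, 1/1)
  emit 'b', narrow to [1/8, 5/8)
Step 2: interval [1/8, 5/8), width = 5/8 - 1/8 = 1/2
  'd': [1/8 + 1/2*0/1, 1/8 + 1/2*1/8) = [1/8, 3/16) <- contains code 33/256
  'b': [1/8 + 1/2*1/8, 1/8 + 1/2*5/8) = [3/16, 7/16)
  'f': [1/8 + 1/2*5/8, 1/8 + 1/2*1/1) = [7/16, 5/8)
  emit 'd', narrow to [1/8, 3/16)
Step 3: interval [1/8, 3/16), width = 3/16 - 1/8 = 1/16
  'd': [1/8 + 1/16*0/1, 1/8 + 1/16*1/8) = [1/8, 17/128) <- contains code 33/256
  'b': [1/8 + 1/16*1/8, 1/8 + 1/16*5/8) = [17/128, 21/128)
  'f': [1/8 + 1/16*5/8, 1/8 + 1/16*1/1) = [21/128, 3/16)
  emit 'd', narrow to [1/8, 17/128)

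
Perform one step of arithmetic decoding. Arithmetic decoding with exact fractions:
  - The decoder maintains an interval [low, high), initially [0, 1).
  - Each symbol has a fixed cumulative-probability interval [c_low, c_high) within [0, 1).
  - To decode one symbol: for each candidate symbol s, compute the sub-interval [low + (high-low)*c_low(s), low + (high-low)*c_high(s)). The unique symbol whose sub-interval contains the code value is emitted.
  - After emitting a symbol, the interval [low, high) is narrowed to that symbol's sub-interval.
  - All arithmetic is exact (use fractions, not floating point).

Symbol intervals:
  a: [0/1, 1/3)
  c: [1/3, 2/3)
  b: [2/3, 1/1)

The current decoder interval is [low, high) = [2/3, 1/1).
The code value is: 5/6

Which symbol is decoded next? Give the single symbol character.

Interval width = high − low = 1/1 − 2/3 = 1/3
Scaled code = (code − low) / width = (5/6 − 2/3) / 1/3 = 1/2
  a: [0/1, 1/3) 
  c: [1/3, 2/3) ← scaled code falls here ✓
  b: [2/3, 1/1) 

Answer: c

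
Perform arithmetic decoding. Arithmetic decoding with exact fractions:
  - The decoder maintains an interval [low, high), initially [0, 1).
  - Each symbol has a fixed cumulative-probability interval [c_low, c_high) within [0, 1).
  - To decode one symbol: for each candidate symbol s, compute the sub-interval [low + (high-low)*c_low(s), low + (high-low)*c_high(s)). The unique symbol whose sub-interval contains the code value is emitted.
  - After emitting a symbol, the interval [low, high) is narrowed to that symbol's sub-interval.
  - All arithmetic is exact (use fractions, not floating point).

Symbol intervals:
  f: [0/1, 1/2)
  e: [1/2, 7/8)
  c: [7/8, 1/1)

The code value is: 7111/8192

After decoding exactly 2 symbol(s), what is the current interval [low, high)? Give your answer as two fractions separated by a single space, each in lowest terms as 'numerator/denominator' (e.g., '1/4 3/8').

Answer: 53/64 7/8

Derivation:
Step 1: interval [0/1, 1/1), width = 1/1 - 0/1 = 1/1
  'f': [0/1 + 1/1*0/1, 0/1 + 1/1*1/2) = [0/1, 1/2)
  'e': [0/1 + 1/1*1/2, 0/1 + 1/1*7/8) = [1/2, 7/8) <- contains code 7111/8192
  'c': [0/1 + 1/1*7/8, 0/1 + 1/1*1/1) = [7/8, 1/1)
  emit 'e', narrow to [1/2, 7/8)
Step 2: interval [1/2, 7/8), width = 7/8 - 1/2 = 3/8
  'f': [1/2 + 3/8*0/1, 1/2 + 3/8*1/2) = [1/2, 11/16)
  'e': [1/2 + 3/8*1/2, 1/2 + 3/8*7/8) = [11/16, 53/64)
  'c': [1/2 + 3/8*7/8, 1/2 + 3/8*1/1) = [53/64, 7/8) <- contains code 7111/8192
  emit 'c', narrow to [53/64, 7/8)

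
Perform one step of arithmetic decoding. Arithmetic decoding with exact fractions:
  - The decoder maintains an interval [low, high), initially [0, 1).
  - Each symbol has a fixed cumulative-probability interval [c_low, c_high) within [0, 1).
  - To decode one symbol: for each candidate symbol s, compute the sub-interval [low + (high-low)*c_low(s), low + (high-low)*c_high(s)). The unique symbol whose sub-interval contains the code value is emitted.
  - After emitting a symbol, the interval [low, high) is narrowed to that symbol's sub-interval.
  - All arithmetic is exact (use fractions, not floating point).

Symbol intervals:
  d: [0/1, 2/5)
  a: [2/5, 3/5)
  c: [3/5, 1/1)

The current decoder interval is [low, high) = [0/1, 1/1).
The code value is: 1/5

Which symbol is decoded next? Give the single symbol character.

Answer: d

Derivation:
Interval width = high − low = 1/1 − 0/1 = 1/1
Scaled code = (code − low) / width = (1/5 − 0/1) / 1/1 = 1/5
  d: [0/1, 2/5) ← scaled code falls here ✓
  a: [2/5, 3/5) 
  c: [3/5, 1/1) 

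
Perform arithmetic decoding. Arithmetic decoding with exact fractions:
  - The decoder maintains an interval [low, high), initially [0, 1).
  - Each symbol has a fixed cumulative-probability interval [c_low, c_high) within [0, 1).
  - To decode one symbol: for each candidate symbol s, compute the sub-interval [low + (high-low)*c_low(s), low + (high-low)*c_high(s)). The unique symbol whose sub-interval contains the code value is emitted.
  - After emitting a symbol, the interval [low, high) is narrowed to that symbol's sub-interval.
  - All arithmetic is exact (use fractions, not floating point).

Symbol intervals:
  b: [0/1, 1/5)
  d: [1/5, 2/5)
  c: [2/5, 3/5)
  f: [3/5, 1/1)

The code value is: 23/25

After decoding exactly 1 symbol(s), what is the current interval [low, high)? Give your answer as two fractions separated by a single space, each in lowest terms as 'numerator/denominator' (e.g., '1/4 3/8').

Answer: 3/5 1/1

Derivation:
Step 1: interval [0/1, 1/1), width = 1/1 - 0/1 = 1/1
  'b': [0/1 + 1/1*0/1, 0/1 + 1/1*1/5) = [0/1, 1/5)
  'd': [0/1 + 1/1*1/5, 0/1 + 1/1*2/5) = [1/5, 2/5)
  'c': [0/1 + 1/1*2/5, 0/1 + 1/1*3/5) = [2/5, 3/5)
  'f': [0/1 + 1/1*3/5, 0/1 + 1/1*1/1) = [3/5, 1/1) <- contains code 23/25
  emit 'f', narrow to [3/5, 1/1)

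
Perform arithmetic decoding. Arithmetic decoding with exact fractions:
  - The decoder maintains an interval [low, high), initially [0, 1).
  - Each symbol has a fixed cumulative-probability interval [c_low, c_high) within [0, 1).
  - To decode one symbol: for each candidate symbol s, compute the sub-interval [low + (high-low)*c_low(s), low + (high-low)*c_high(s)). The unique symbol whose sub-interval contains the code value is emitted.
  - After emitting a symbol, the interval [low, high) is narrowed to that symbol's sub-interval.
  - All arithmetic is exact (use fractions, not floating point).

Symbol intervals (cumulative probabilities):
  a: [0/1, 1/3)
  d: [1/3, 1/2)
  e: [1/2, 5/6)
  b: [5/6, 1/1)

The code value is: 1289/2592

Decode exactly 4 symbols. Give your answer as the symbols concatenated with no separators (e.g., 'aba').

Answer: dbbd

Derivation:
Step 1: interval [0/1, 1/1), width = 1/1 - 0/1 = 1/1
  'a': [0/1 + 1/1*0/1, 0/1 + 1/1*1/3) = [0/1, 1/3)
  'd': [0/1 + 1/1*1/3, 0/1 + 1/1*1/2) = [1/3, 1/2) <- contains code 1289/2592
  'e': [0/1 + 1/1*1/2, 0/1 + 1/1*5/6) = [1/2, 5/6)
  'b': [0/1 + 1/1*5/6, 0/1 + 1/1*1/1) = [5/6, 1/1)
  emit 'd', narrow to [1/3, 1/2)
Step 2: interval [1/3, 1/2), width = 1/2 - 1/3 = 1/6
  'a': [1/3 + 1/6*0/1, 1/3 + 1/6*1/3) = [1/3, 7/18)
  'd': [1/3 + 1/6*1/3, 1/3 + 1/6*1/2) = [7/18, 5/12)
  'e': [1/3 + 1/6*1/2, 1/3 + 1/6*5/6) = [5/12, 17/36)
  'b': [1/3 + 1/6*5/6, 1/3 + 1/6*1/1) = [17/36, 1/2) <- contains code 1289/2592
  emit 'b', narrow to [17/36, 1/2)
Step 3: interval [17/36, 1/2), width = 1/2 - 17/36 = 1/36
  'a': [17/36 + 1/36*0/1, 17/36 + 1/36*1/3) = [17/36, 13/27)
  'd': [17/36 + 1/36*1/3, 17/36 + 1/36*1/2) = [13/27, 35/72)
  'e': [17/36 + 1/36*1/2, 17/36 + 1/36*5/6) = [35/72, 107/216)
  'b': [17/36 + 1/36*5/6, 17/36 + 1/36*1/1) = [107/216, 1/2) <- contains code 1289/2592
  emit 'b', narrow to [107/216, 1/2)
Step 4: interval [107/216, 1/2), width = 1/2 - 107/216 = 1/216
  'a': [107/216 + 1/216*0/1, 107/216 + 1/216*1/3) = [107/216, 161/324)
  'd': [107/216 + 1/216*1/3, 107/216 + 1/216*1/2) = [161/324, 215/432) <- contains code 1289/2592
  'e': [107/216 + 1/216*1/2, 107/216 + 1/216*5/6) = [215/432, 647/1296)
  'b': [107/216 + 1/216*5/6, 107/216 + 1/216*1/1) = [647/1296, 1/2)
  emit 'd', narrow to [161/324, 215/432)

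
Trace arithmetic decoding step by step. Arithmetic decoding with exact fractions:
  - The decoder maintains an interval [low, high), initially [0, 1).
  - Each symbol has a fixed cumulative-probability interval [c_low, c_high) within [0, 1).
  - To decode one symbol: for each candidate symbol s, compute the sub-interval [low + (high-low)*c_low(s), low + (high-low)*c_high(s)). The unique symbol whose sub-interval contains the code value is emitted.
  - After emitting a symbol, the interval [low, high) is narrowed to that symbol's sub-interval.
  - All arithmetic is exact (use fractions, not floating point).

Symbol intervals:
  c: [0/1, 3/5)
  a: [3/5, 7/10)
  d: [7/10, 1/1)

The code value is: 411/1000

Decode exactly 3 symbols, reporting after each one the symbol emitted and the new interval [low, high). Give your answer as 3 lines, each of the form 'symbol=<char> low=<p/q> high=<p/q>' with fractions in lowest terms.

Answer: symbol=c low=0/1 high=3/5
symbol=a low=9/25 high=21/50
symbol=d low=201/500 high=21/50

Derivation:
Step 1: interval [0/1, 1/1), width = 1/1 - 0/1 = 1/1
  'c': [0/1 + 1/1*0/1, 0/1 + 1/1*3/5) = [0/1, 3/5) <- contains code 411/1000
  'a': [0/1 + 1/1*3/5, 0/1 + 1/1*7/10) = [3/5, 7/10)
  'd': [0/1 + 1/1*7/10, 0/1 + 1/1*1/1) = [7/10, 1/1)
  emit 'c', narrow to [0/1, 3/5)
Step 2: interval [0/1, 3/5), width = 3/5 - 0/1 = 3/5
  'c': [0/1 + 3/5*0/1, 0/1 + 3/5*3/5) = [0/1, 9/25)
  'a': [0/1 + 3/5*3/5, 0/1 + 3/5*7/10) = [9/25, 21/50) <- contains code 411/1000
  'd': [0/1 + 3/5*7/10, 0/1 + 3/5*1/1) = [21/50, 3/5)
  emit 'a', narrow to [9/25, 21/50)
Step 3: interval [9/25, 21/50), width = 21/50 - 9/25 = 3/50
  'c': [9/25 + 3/50*0/1, 9/25 + 3/50*3/5) = [9/25, 99/250)
  'a': [9/25 + 3/50*3/5, 9/25 + 3/50*7/10) = [99/250, 201/500)
  'd': [9/25 + 3/50*7/10, 9/25 + 3/50*1/1) = [201/500, 21/50) <- contains code 411/1000
  emit 'd', narrow to [201/500, 21/50)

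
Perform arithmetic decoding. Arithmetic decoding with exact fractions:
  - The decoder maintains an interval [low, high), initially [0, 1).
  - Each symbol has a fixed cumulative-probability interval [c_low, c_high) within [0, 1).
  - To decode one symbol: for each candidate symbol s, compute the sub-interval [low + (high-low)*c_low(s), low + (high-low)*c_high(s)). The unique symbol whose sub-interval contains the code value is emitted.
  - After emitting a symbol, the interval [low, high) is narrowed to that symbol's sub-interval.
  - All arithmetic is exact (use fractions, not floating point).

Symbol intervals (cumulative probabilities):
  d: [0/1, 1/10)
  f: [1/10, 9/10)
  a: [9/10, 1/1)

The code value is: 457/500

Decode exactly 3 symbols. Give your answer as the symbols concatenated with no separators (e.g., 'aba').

Step 1: interval [0/1, 1/1), width = 1/1 - 0/1 = 1/1
  'd': [0/1 + 1/1*0/1, 0/1 + 1/1*1/10) = [0/1, 1/10)
  'f': [0/1 + 1/1*1/10, 0/1 + 1/1*9/10) = [1/10, 9/10)
  'a': [0/1 + 1/1*9/10, 0/1 + 1/1*1/1) = [9/10, 1/1) <- contains code 457/500
  emit 'a', narrow to [9/10, 1/1)
Step 2: interval [9/10, 1/1), width = 1/1 - 9/10 = 1/10
  'd': [9/10 + 1/10*0/1, 9/10 + 1/10*1/10) = [9/10, 91/100)
  'f': [9/10 + 1/10*1/10, 9/10 + 1/10*9/10) = [91/100, 99/100) <- contains code 457/500
  'a': [9/10 + 1/10*9/10, 9/10 + 1/10*1/1) = [99/100, 1/1)
  emit 'f', narrow to [91/100, 99/100)
Step 3: interval [91/100, 99/100), width = 99/100 - 91/100 = 2/25
  'd': [91/100 + 2/25*0/1, 91/100 + 2/25*1/10) = [91/100, 459/500) <- contains code 457/500
  'f': [91/100 + 2/25*1/10, 91/100 + 2/25*9/10) = [459/500, 491/500)
  'a': [91/100 + 2/25*9/10, 91/100 + 2/25*1/1) = [491/500, 99/100)
  emit 'd', narrow to [91/100, 459/500)

Answer: afd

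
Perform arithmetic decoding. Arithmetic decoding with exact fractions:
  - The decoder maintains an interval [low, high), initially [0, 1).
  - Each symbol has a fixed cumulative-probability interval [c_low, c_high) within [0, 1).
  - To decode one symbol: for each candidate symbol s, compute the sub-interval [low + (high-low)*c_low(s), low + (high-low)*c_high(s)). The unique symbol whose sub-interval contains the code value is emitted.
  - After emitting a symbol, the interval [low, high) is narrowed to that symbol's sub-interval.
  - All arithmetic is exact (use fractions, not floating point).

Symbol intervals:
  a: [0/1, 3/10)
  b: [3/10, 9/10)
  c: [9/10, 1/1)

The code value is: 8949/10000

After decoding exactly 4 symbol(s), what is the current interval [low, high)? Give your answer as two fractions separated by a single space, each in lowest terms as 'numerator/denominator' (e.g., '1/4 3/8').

Step 1: interval [0/1, 1/1), width = 1/1 - 0/1 = 1/1
  'a': [0/1 + 1/1*0/1, 0/1 + 1/1*3/10) = [0/1, 3/10)
  'b': [0/1 + 1/1*3/10, 0/1 + 1/1*9/10) = [3/10, 9/10) <- contains code 8949/10000
  'c': [0/1 + 1/1*9/10, 0/1 + 1/1*1/1) = [9/10, 1/1)
  emit 'b', narrow to [3/10, 9/10)
Step 2: interval [3/10, 9/10), width = 9/10 - 3/10 = 3/5
  'a': [3/10 + 3/5*0/1, 3/10 + 3/5*3/10) = [3/10, 12/25)
  'b': [3/10 + 3/5*3/10, 3/10 + 3/5*9/10) = [12/25, 21/25)
  'c': [3/10 + 3/5*9/10, 3/10 + 3/5*1/1) = [21/25, 9/10) <- contains code 8949/10000
  emit 'c', narrow to [21/25, 9/10)
Step 3: interval [21/25, 9/10), width = 9/10 - 21/25 = 3/50
  'a': [21/25 + 3/50*0/1, 21/25 + 3/50*3/10) = [21/25, 429/500)
  'b': [21/25 + 3/50*3/10, 21/25 + 3/50*9/10) = [429/500, 447/500)
  'c': [21/25 + 3/50*9/10, 21/25 + 3/50*1/1) = [447/500, 9/10) <- contains code 8949/10000
  emit 'c', narrow to [447/500, 9/10)
Step 4: interval [447/500, 9/10), width = 9/10 - 447/500 = 3/500
  'a': [447/500 + 3/500*0/1, 447/500 + 3/500*3/10) = [447/500, 4479/5000) <- contains code 8949/10000
  'b': [447/500 + 3/500*3/10, 447/500 + 3/500*9/10) = [4479/5000, 4497/5000)
  'c': [447/500 + 3/500*9/10, 447/500 + 3/500*1/1) = [4497/5000, 9/10)
  emit 'a', narrow to [447/500, 4479/5000)

Answer: 447/500 4479/5000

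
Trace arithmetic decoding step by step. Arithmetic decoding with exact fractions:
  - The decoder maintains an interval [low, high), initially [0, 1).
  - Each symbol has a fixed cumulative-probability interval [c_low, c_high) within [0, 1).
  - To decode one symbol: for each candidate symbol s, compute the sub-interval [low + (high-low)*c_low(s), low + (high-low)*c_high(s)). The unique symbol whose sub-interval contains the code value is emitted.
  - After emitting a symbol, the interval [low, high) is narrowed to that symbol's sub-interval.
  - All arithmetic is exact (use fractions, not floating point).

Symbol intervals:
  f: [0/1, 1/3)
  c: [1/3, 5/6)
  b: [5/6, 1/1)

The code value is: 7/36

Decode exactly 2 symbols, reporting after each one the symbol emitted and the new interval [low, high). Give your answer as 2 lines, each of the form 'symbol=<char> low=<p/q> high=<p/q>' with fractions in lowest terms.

Answer: symbol=f low=0/1 high=1/3
symbol=c low=1/9 high=5/18

Derivation:
Step 1: interval [0/1, 1/1), width = 1/1 - 0/1 = 1/1
  'f': [0/1 + 1/1*0/1, 0/1 + 1/1*1/3) = [0/1, 1/3) <- contains code 7/36
  'c': [0/1 + 1/1*1/3, 0/1 + 1/1*5/6) = [1/3, 5/6)
  'b': [0/1 + 1/1*5/6, 0/1 + 1/1*1/1) = [5/6, 1/1)
  emit 'f', narrow to [0/1, 1/3)
Step 2: interval [0/1, 1/3), width = 1/3 - 0/1 = 1/3
  'f': [0/1 + 1/3*0/1, 0/1 + 1/3*1/3) = [0/1, 1/9)
  'c': [0/1 + 1/3*1/3, 0/1 + 1/3*5/6) = [1/9, 5/18) <- contains code 7/36
  'b': [0/1 + 1/3*5/6, 0/1 + 1/3*1/1) = [5/18, 1/3)
  emit 'c', narrow to [1/9, 5/18)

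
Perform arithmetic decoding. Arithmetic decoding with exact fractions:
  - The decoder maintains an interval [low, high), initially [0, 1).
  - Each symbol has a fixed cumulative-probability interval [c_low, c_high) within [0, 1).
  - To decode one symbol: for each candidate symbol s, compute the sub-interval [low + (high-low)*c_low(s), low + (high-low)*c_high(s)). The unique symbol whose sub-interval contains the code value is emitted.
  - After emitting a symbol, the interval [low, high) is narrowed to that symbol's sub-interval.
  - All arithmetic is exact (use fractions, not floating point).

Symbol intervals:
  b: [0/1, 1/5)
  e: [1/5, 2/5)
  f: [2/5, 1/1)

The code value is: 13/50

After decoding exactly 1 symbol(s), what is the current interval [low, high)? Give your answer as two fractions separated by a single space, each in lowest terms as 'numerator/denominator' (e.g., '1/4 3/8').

Step 1: interval [0/1, 1/1), width = 1/1 - 0/1 = 1/1
  'b': [0/1 + 1/1*0/1, 0/1 + 1/1*1/5) = [0/1, 1/5)
  'e': [0/1 + 1/1*1/5, 0/1 + 1/1*2/5) = [1/5, 2/5) <- contains code 13/50
  'f': [0/1 + 1/1*2/5, 0/1 + 1/1*1/1) = [2/5, 1/1)
  emit 'e', narrow to [1/5, 2/5)

Answer: 1/5 2/5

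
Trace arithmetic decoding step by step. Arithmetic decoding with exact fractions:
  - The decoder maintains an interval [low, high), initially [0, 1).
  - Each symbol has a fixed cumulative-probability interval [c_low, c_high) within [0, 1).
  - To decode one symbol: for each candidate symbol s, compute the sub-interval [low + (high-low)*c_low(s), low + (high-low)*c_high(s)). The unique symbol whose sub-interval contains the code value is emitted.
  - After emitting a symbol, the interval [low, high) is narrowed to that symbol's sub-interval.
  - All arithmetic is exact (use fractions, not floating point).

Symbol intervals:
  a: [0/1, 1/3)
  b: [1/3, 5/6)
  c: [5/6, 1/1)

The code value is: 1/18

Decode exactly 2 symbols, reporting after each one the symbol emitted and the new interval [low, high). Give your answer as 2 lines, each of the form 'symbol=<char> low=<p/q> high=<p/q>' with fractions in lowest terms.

Answer: symbol=a low=0/1 high=1/3
symbol=a low=0/1 high=1/9

Derivation:
Step 1: interval [0/1, 1/1), width = 1/1 - 0/1 = 1/1
  'a': [0/1 + 1/1*0/1, 0/1 + 1/1*1/3) = [0/1, 1/3) <- contains code 1/18
  'b': [0/1 + 1/1*1/3, 0/1 + 1/1*5/6) = [1/3, 5/6)
  'c': [0/1 + 1/1*5/6, 0/1 + 1/1*1/1) = [5/6, 1/1)
  emit 'a', narrow to [0/1, 1/3)
Step 2: interval [0/1, 1/3), width = 1/3 - 0/1 = 1/3
  'a': [0/1 + 1/3*0/1, 0/1 + 1/3*1/3) = [0/1, 1/9) <- contains code 1/18
  'b': [0/1 + 1/3*1/3, 0/1 + 1/3*5/6) = [1/9, 5/18)
  'c': [0/1 + 1/3*5/6, 0/1 + 1/3*1/1) = [5/18, 1/3)
  emit 'a', narrow to [0/1, 1/9)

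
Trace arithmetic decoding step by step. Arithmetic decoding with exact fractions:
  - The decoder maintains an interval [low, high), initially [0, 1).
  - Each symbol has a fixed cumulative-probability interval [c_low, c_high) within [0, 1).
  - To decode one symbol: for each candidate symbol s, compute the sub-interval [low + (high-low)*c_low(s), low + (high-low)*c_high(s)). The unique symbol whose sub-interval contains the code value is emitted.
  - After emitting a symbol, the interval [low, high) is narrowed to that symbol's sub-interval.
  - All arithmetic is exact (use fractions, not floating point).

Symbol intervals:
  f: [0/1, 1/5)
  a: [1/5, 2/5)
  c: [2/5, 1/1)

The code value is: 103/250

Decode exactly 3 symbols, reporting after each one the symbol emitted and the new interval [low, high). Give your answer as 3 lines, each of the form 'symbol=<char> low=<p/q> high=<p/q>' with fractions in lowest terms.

Answer: symbol=c low=2/5 high=1/1
symbol=f low=2/5 high=13/25
symbol=f low=2/5 high=53/125

Derivation:
Step 1: interval [0/1, 1/1), width = 1/1 - 0/1 = 1/1
  'f': [0/1 + 1/1*0/1, 0/1 + 1/1*1/5) = [0/1, 1/5)
  'a': [0/1 + 1/1*1/5, 0/1 + 1/1*2/5) = [1/5, 2/5)
  'c': [0/1 + 1/1*2/5, 0/1 + 1/1*1/1) = [2/5, 1/1) <- contains code 103/250
  emit 'c', narrow to [2/5, 1/1)
Step 2: interval [2/5, 1/1), width = 1/1 - 2/5 = 3/5
  'f': [2/5 + 3/5*0/1, 2/5 + 3/5*1/5) = [2/5, 13/25) <- contains code 103/250
  'a': [2/5 + 3/5*1/5, 2/5 + 3/5*2/5) = [13/25, 16/25)
  'c': [2/5 + 3/5*2/5, 2/5 + 3/5*1/1) = [16/25, 1/1)
  emit 'f', narrow to [2/5, 13/25)
Step 3: interval [2/5, 13/25), width = 13/25 - 2/5 = 3/25
  'f': [2/5 + 3/25*0/1, 2/5 + 3/25*1/5) = [2/5, 53/125) <- contains code 103/250
  'a': [2/5 + 3/25*1/5, 2/5 + 3/25*2/5) = [53/125, 56/125)
  'c': [2/5 + 3/25*2/5, 2/5 + 3/25*1/1) = [56/125, 13/25)
  emit 'f', narrow to [2/5, 53/125)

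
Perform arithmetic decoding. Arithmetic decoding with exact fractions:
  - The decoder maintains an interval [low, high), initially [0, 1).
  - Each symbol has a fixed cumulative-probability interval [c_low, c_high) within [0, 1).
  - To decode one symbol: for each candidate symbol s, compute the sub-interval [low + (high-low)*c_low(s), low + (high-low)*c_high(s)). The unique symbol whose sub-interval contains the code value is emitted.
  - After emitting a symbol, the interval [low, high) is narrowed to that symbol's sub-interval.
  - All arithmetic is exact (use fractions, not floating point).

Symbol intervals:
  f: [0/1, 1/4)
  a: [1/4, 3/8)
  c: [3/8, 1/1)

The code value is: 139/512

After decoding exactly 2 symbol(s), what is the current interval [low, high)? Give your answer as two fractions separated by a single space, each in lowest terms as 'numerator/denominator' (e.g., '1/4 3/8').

Answer: 1/4 9/32

Derivation:
Step 1: interval [0/1, 1/1), width = 1/1 - 0/1 = 1/1
  'f': [0/1 + 1/1*0/1, 0/1 + 1/1*1/4) = [0/1, 1/4)
  'a': [0/1 + 1/1*1/4, 0/1 + 1/1*3/8) = [1/4, 3/8) <- contains code 139/512
  'c': [0/1 + 1/1*3/8, 0/1 + 1/1*1/1) = [3/8, 1/1)
  emit 'a', narrow to [1/4, 3/8)
Step 2: interval [1/4, 3/8), width = 3/8 - 1/4 = 1/8
  'f': [1/4 + 1/8*0/1, 1/4 + 1/8*1/4) = [1/4, 9/32) <- contains code 139/512
  'a': [1/4 + 1/8*1/4, 1/4 + 1/8*3/8) = [9/32, 19/64)
  'c': [1/4 + 1/8*3/8, 1/4 + 1/8*1/1) = [19/64, 3/8)
  emit 'f', narrow to [1/4, 9/32)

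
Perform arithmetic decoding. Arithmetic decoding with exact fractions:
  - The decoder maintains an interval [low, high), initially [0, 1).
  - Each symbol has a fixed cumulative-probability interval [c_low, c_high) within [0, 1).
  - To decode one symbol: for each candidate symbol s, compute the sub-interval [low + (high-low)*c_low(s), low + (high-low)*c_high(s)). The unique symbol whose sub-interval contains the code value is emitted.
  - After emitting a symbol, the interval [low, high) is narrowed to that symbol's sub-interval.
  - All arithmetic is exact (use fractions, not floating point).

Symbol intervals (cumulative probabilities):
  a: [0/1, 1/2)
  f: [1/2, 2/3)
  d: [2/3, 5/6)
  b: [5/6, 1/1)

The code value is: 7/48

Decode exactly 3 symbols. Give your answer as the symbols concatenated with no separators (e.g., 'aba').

Step 1: interval [0/1, 1/1), width = 1/1 - 0/1 = 1/1
  'a': [0/1 + 1/1*0/1, 0/1 + 1/1*1/2) = [0/1, 1/2) <- contains code 7/48
  'f': [0/1 + 1/1*1/2, 0/1 + 1/1*2/3) = [1/2, 2/3)
  'd': [0/1 + 1/1*2/3, 0/1 + 1/1*5/6) = [2/3, 5/6)
  'b': [0/1 + 1/1*5/6, 0/1 + 1/1*1/1) = [5/6, 1/1)
  emit 'a', narrow to [0/1, 1/2)
Step 2: interval [0/1, 1/2), width = 1/2 - 0/1 = 1/2
  'a': [0/1 + 1/2*0/1, 0/1 + 1/2*1/2) = [0/1, 1/4) <- contains code 7/48
  'f': [0/1 + 1/2*1/2, 0/1 + 1/2*2/3) = [1/4, 1/3)
  'd': [0/1 + 1/2*2/3, 0/1 + 1/2*5/6) = [1/3, 5/12)
  'b': [0/1 + 1/2*5/6, 0/1 + 1/2*1/1) = [5/12, 1/2)
  emit 'a', narrow to [0/1, 1/4)
Step 3: interval [0/1, 1/4), width = 1/4 - 0/1 = 1/4
  'a': [0/1 + 1/4*0/1, 0/1 + 1/4*1/2) = [0/1, 1/8)
  'f': [0/1 + 1/4*1/2, 0/1 + 1/4*2/3) = [1/8, 1/6) <- contains code 7/48
  'd': [0/1 + 1/4*2/3, 0/1 + 1/4*5/6) = [1/6, 5/24)
  'b': [0/1 + 1/4*5/6, 0/1 + 1/4*1/1) = [5/24, 1/4)
  emit 'f', narrow to [1/8, 1/6)

Answer: aaf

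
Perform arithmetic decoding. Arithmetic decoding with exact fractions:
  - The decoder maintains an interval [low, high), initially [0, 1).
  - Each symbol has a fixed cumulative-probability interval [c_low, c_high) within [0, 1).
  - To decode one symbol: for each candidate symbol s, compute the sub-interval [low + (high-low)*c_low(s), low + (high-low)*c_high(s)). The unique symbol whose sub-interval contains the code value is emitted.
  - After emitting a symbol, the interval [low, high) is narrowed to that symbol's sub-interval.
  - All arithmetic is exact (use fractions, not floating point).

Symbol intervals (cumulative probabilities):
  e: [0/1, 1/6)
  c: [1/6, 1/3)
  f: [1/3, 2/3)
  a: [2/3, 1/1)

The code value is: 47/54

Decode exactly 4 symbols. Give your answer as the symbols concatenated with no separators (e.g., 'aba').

Answer: afaf

Derivation:
Step 1: interval [0/1, 1/1), width = 1/1 - 0/1 = 1/1
  'e': [0/1 + 1/1*0/1, 0/1 + 1/1*1/6) = [0/1, 1/6)
  'c': [0/1 + 1/1*1/6, 0/1 + 1/1*1/3) = [1/6, 1/3)
  'f': [0/1 + 1/1*1/3, 0/1 + 1/1*2/3) = [1/3, 2/3)
  'a': [0/1 + 1/1*2/3, 0/1 + 1/1*1/1) = [2/3, 1/1) <- contains code 47/54
  emit 'a', narrow to [2/3, 1/1)
Step 2: interval [2/3, 1/1), width = 1/1 - 2/3 = 1/3
  'e': [2/3 + 1/3*0/1, 2/3 + 1/3*1/6) = [2/3, 13/18)
  'c': [2/3 + 1/3*1/6, 2/3 + 1/3*1/3) = [13/18, 7/9)
  'f': [2/3 + 1/3*1/3, 2/3 + 1/3*2/3) = [7/9, 8/9) <- contains code 47/54
  'a': [2/3 + 1/3*2/3, 2/3 + 1/3*1/1) = [8/9, 1/1)
  emit 'f', narrow to [7/9, 8/9)
Step 3: interval [7/9, 8/9), width = 8/9 - 7/9 = 1/9
  'e': [7/9 + 1/9*0/1, 7/9 + 1/9*1/6) = [7/9, 43/54)
  'c': [7/9 + 1/9*1/6, 7/9 + 1/9*1/3) = [43/54, 22/27)
  'f': [7/9 + 1/9*1/3, 7/9 + 1/9*2/3) = [22/27, 23/27)
  'a': [7/9 + 1/9*2/3, 7/9 + 1/9*1/1) = [23/27, 8/9) <- contains code 47/54
  emit 'a', narrow to [23/27, 8/9)
Step 4: interval [23/27, 8/9), width = 8/9 - 23/27 = 1/27
  'e': [23/27 + 1/27*0/1, 23/27 + 1/27*1/6) = [23/27, 139/162)
  'c': [23/27 + 1/27*1/6, 23/27 + 1/27*1/3) = [139/162, 70/81)
  'f': [23/27 + 1/27*1/3, 23/27 + 1/27*2/3) = [70/81, 71/81) <- contains code 47/54
  'a': [23/27 + 1/27*2/3, 23/27 + 1/27*1/1) = [71/81, 8/9)
  emit 'f', narrow to [70/81, 71/81)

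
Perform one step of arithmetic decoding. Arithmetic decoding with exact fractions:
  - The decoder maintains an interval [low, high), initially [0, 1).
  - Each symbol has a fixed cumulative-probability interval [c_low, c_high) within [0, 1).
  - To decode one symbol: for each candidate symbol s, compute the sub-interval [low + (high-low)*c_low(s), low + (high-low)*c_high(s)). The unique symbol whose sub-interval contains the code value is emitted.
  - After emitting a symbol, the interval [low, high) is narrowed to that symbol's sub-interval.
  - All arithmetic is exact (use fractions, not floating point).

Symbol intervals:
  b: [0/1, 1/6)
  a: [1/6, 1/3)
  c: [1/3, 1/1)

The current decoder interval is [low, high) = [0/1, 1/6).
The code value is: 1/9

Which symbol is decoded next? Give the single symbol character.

Answer: c

Derivation:
Interval width = high − low = 1/6 − 0/1 = 1/6
Scaled code = (code − low) / width = (1/9 − 0/1) / 1/6 = 2/3
  b: [0/1, 1/6) 
  a: [1/6, 1/3) 
  c: [1/3, 1/1) ← scaled code falls here ✓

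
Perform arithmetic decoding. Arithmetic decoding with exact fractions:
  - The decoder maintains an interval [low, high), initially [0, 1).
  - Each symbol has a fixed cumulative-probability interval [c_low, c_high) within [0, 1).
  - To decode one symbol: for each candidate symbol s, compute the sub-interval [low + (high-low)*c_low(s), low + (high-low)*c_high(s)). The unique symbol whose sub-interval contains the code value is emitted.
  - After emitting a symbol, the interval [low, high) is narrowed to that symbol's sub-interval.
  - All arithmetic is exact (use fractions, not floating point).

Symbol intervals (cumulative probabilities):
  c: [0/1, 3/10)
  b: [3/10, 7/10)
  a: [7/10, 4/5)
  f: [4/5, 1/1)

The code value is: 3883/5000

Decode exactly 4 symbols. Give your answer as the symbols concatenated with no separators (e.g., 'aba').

Step 1: interval [0/1, 1/1), width = 1/1 - 0/1 = 1/1
  'c': [0/1 + 1/1*0/1, 0/1 + 1/1*3/10) = [0/1, 3/10)
  'b': [0/1 + 1/1*3/10, 0/1 + 1/1*7/10) = [3/10, 7/10)
  'a': [0/1 + 1/1*7/10, 0/1 + 1/1*4/5) = [7/10, 4/5) <- contains code 3883/5000
  'f': [0/1 + 1/1*4/5, 0/1 + 1/1*1/1) = [4/5, 1/1)
  emit 'a', narrow to [7/10, 4/5)
Step 2: interval [7/10, 4/5), width = 4/5 - 7/10 = 1/10
  'c': [7/10 + 1/10*0/1, 7/10 + 1/10*3/10) = [7/10, 73/100)
  'b': [7/10 + 1/10*3/10, 7/10 + 1/10*7/10) = [73/100, 77/100)
  'a': [7/10 + 1/10*7/10, 7/10 + 1/10*4/5) = [77/100, 39/50) <- contains code 3883/5000
  'f': [7/10 + 1/10*4/5, 7/10 + 1/10*1/1) = [39/50, 4/5)
  emit 'a', narrow to [77/100, 39/50)
Step 3: interval [77/100, 39/50), width = 39/50 - 77/100 = 1/100
  'c': [77/100 + 1/100*0/1, 77/100 + 1/100*3/10) = [77/100, 773/1000)
  'b': [77/100 + 1/100*3/10, 77/100 + 1/100*7/10) = [773/1000, 777/1000) <- contains code 3883/5000
  'a': [77/100 + 1/100*7/10, 77/100 + 1/100*4/5) = [777/1000, 389/500)
  'f': [77/100 + 1/100*4/5, 77/100 + 1/100*1/1) = [389/500, 39/50)
  emit 'b', narrow to [773/1000, 777/1000)
Step 4: interval [773/1000, 777/1000), width = 777/1000 - 773/1000 = 1/250
  'c': [773/1000 + 1/250*0/1, 773/1000 + 1/250*3/10) = [773/1000, 3871/5000)
  'b': [773/1000 + 1/250*3/10, 773/1000 + 1/250*7/10) = [3871/5000, 3879/5000)
  'a': [773/1000 + 1/250*7/10, 773/1000 + 1/250*4/5) = [3879/5000, 3881/5000)
  'f': [773/1000 + 1/250*4/5, 773/1000 + 1/250*1/1) = [3881/5000, 777/1000) <- contains code 3883/5000
  emit 'f', narrow to [3881/5000, 777/1000)

Answer: aabf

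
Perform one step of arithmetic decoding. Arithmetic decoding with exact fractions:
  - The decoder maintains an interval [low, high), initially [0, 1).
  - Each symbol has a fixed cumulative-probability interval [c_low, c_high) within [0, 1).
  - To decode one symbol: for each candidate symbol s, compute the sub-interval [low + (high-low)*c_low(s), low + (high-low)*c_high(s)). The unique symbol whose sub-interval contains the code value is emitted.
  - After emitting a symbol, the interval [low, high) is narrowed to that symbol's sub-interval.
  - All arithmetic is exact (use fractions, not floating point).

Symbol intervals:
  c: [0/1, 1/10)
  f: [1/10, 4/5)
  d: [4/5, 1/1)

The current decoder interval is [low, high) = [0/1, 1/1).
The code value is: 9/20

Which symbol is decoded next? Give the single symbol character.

Answer: f

Derivation:
Interval width = high − low = 1/1 − 0/1 = 1/1
Scaled code = (code − low) / width = (9/20 − 0/1) / 1/1 = 9/20
  c: [0/1, 1/10) 
  f: [1/10, 4/5) ← scaled code falls here ✓
  d: [4/5, 1/1) 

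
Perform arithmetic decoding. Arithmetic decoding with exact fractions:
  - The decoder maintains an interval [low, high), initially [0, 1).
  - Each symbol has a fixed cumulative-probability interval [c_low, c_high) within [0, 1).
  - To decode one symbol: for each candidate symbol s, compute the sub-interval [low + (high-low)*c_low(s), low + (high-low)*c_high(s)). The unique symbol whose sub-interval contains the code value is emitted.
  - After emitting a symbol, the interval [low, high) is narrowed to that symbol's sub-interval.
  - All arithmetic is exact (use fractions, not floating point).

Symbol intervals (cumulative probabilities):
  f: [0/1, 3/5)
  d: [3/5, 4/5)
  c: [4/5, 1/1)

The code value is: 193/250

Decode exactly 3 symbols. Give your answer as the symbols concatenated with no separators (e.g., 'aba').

Step 1: interval [0/1, 1/1), width = 1/1 - 0/1 = 1/1
  'f': [0/1 + 1/1*0/1, 0/1 + 1/1*3/5) = [0/1, 3/5)
  'd': [0/1 + 1/1*3/5, 0/1 + 1/1*4/5) = [3/5, 4/5) <- contains code 193/250
  'c': [0/1 + 1/1*4/5, 0/1 + 1/1*1/1) = [4/5, 1/1)
  emit 'd', narrow to [3/5, 4/5)
Step 2: interval [3/5, 4/5), width = 4/5 - 3/5 = 1/5
  'f': [3/5 + 1/5*0/1, 3/5 + 1/5*3/5) = [3/5, 18/25)
  'd': [3/5 + 1/5*3/5, 3/5 + 1/5*4/5) = [18/25, 19/25)
  'c': [3/5 + 1/5*4/5, 3/5 + 1/5*1/1) = [19/25, 4/5) <- contains code 193/250
  emit 'c', narrow to [19/25, 4/5)
Step 3: interval [19/25, 4/5), width = 4/5 - 19/25 = 1/25
  'f': [19/25 + 1/25*0/1, 19/25 + 1/25*3/5) = [19/25, 98/125) <- contains code 193/250
  'd': [19/25 + 1/25*3/5, 19/25 + 1/25*4/5) = [98/125, 99/125)
  'c': [19/25 + 1/25*4/5, 19/25 + 1/25*1/1) = [99/125, 4/5)
  emit 'f', narrow to [19/25, 98/125)

Answer: dcf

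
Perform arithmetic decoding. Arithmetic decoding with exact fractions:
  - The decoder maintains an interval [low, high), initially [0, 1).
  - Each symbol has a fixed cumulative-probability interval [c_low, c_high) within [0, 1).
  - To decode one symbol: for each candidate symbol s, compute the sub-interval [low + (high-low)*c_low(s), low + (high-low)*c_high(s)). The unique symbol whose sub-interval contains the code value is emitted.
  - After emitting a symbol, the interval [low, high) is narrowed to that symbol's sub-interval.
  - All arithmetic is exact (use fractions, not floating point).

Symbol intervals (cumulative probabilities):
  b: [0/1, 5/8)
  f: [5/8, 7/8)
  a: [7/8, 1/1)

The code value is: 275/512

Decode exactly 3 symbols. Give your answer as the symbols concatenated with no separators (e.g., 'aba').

Step 1: interval [0/1, 1/1), width = 1/1 - 0/1 = 1/1
  'b': [0/1 + 1/1*0/1, 0/1 + 1/1*5/8) = [0/1, 5/8) <- contains code 275/512
  'f': [0/1 + 1/1*5/8, 0/1 + 1/1*7/8) = [5/8, 7/8)
  'a': [0/1 + 1/1*7/8, 0/1 + 1/1*1/1) = [7/8, 1/1)
  emit 'b', narrow to [0/1, 5/8)
Step 2: interval [0/1, 5/8), width = 5/8 - 0/1 = 5/8
  'b': [0/1 + 5/8*0/1, 0/1 + 5/8*5/8) = [0/1, 25/64)
  'f': [0/1 + 5/8*5/8, 0/1 + 5/8*7/8) = [25/64, 35/64) <- contains code 275/512
  'a': [0/1 + 5/8*7/8, 0/1 + 5/8*1/1) = [35/64, 5/8)
  emit 'f', narrow to [25/64, 35/64)
Step 3: interval [25/64, 35/64), width = 35/64 - 25/64 = 5/32
  'b': [25/64 + 5/32*0/1, 25/64 + 5/32*5/8) = [25/64, 125/256)
  'f': [25/64 + 5/32*5/8, 25/64 + 5/32*7/8) = [125/256, 135/256)
  'a': [25/64 + 5/32*7/8, 25/64 + 5/32*1/1) = [135/256, 35/64) <- contains code 275/512
  emit 'a', narrow to [135/256, 35/64)

Answer: bfa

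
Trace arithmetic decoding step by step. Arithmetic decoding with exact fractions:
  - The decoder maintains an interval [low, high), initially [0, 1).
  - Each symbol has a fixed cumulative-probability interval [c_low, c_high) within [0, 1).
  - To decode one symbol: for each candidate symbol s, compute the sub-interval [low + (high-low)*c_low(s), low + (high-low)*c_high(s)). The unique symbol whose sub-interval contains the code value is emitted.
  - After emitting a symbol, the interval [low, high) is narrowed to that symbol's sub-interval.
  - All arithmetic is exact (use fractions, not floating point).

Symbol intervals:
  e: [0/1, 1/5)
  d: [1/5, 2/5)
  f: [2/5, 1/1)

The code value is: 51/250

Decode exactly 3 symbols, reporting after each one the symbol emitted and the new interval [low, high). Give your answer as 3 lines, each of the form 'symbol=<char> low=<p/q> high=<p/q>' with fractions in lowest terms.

Answer: symbol=d low=1/5 high=2/5
symbol=e low=1/5 high=6/25
symbol=e low=1/5 high=26/125

Derivation:
Step 1: interval [0/1, 1/1), width = 1/1 - 0/1 = 1/1
  'e': [0/1 + 1/1*0/1, 0/1 + 1/1*1/5) = [0/1, 1/5)
  'd': [0/1 + 1/1*1/5, 0/1 + 1/1*2/5) = [1/5, 2/5) <- contains code 51/250
  'f': [0/1 + 1/1*2/5, 0/1 + 1/1*1/1) = [2/5, 1/1)
  emit 'd', narrow to [1/5, 2/5)
Step 2: interval [1/5, 2/5), width = 2/5 - 1/5 = 1/5
  'e': [1/5 + 1/5*0/1, 1/5 + 1/5*1/5) = [1/5, 6/25) <- contains code 51/250
  'd': [1/5 + 1/5*1/5, 1/5 + 1/5*2/5) = [6/25, 7/25)
  'f': [1/5 + 1/5*2/5, 1/5 + 1/5*1/1) = [7/25, 2/5)
  emit 'e', narrow to [1/5, 6/25)
Step 3: interval [1/5, 6/25), width = 6/25 - 1/5 = 1/25
  'e': [1/5 + 1/25*0/1, 1/5 + 1/25*1/5) = [1/5, 26/125) <- contains code 51/250
  'd': [1/5 + 1/25*1/5, 1/5 + 1/25*2/5) = [26/125, 27/125)
  'f': [1/5 + 1/25*2/5, 1/5 + 1/25*1/1) = [27/125, 6/25)
  emit 'e', narrow to [1/5, 26/125)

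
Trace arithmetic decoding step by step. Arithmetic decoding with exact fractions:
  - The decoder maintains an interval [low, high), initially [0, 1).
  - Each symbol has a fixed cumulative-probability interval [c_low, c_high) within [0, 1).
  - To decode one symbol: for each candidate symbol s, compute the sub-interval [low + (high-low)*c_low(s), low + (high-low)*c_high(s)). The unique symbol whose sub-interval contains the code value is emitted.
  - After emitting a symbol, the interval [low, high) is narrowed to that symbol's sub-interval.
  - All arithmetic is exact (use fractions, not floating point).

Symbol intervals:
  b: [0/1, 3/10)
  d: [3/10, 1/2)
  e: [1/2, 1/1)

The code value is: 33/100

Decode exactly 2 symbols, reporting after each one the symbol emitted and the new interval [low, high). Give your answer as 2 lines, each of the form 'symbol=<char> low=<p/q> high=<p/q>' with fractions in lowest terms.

Step 1: interval [0/1, 1/1), width = 1/1 - 0/1 = 1/1
  'b': [0/1 + 1/1*0/1, 0/1 + 1/1*3/10) = [0/1, 3/10)
  'd': [0/1 + 1/1*3/10, 0/1 + 1/1*1/2) = [3/10, 1/2) <- contains code 33/100
  'e': [0/1 + 1/1*1/2, 0/1 + 1/1*1/1) = [1/2, 1/1)
  emit 'd', narrow to [3/10, 1/2)
Step 2: interval [3/10, 1/2), width = 1/2 - 3/10 = 1/5
  'b': [3/10 + 1/5*0/1, 3/10 + 1/5*3/10) = [3/10, 9/25) <- contains code 33/100
  'd': [3/10 + 1/5*3/10, 3/10 + 1/5*1/2) = [9/25, 2/5)
  'e': [3/10 + 1/5*1/2, 3/10 + 1/5*1/1) = [2/5, 1/2)
  emit 'b', narrow to [3/10, 9/25)

Answer: symbol=d low=3/10 high=1/2
symbol=b low=3/10 high=9/25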